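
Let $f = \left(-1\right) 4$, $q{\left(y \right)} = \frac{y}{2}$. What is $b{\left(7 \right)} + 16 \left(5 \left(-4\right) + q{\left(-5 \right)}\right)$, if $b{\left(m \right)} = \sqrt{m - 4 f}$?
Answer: $-360 + \sqrt{23} \approx -355.2$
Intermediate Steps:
$q{\left(y \right)} = \frac{y}{2}$ ($q{\left(y \right)} = y \frac{1}{2} = \frac{y}{2}$)
$f = -4$
$b{\left(m \right)} = \sqrt{16 + m}$ ($b{\left(m \right)} = \sqrt{m - -16} = \sqrt{m + 16} = \sqrt{16 + m}$)
$b{\left(7 \right)} + 16 \left(5 \left(-4\right) + q{\left(-5 \right)}\right) = \sqrt{16 + 7} + 16 \left(5 \left(-4\right) + \frac{1}{2} \left(-5\right)\right) = \sqrt{23} + 16 \left(-20 - \frac{5}{2}\right) = \sqrt{23} + 16 \left(- \frac{45}{2}\right) = \sqrt{23} - 360 = -360 + \sqrt{23}$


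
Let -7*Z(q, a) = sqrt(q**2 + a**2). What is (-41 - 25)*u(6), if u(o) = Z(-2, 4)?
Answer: 132*sqrt(5)/7 ≈ 42.166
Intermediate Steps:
Z(q, a) = -sqrt(a**2 + q**2)/7 (Z(q, a) = -sqrt(q**2 + a**2)/7 = -sqrt(a**2 + q**2)/7)
u(o) = -2*sqrt(5)/7 (u(o) = -sqrt(4**2 + (-2)**2)/7 = -sqrt(16 + 4)/7 = -2*sqrt(5)/7)
(-41 - 25)*u(6) = (-41 - 25)*(-2*sqrt(5)/7) = -(-132)*sqrt(5)/7 = 132*sqrt(5)/7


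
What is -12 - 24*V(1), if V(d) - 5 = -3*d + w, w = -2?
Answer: -12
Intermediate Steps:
V(d) = 3 - 3*d (V(d) = 5 + (-3*d - 2) = 5 + (-2 - 3*d) = 3 - 3*d)
-12 - 24*V(1) = -12 - 24*(3 - 3*1) = -12 - 24*(3 - 3) = -12 - 24*0 = -12 + 0 = -12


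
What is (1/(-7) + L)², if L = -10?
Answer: 5041/49 ≈ 102.88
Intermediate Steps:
(1/(-7) + L)² = (1/(-7) - 10)² = (-⅐ - 10)² = (-71/7)² = 5041/49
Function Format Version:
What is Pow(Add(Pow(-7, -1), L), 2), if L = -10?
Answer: Rational(5041, 49) ≈ 102.88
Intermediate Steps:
Pow(Add(Pow(-7, -1), L), 2) = Pow(Add(Pow(-7, -1), -10), 2) = Pow(Add(Rational(-1, 7), -10), 2) = Pow(Rational(-71, 7), 2) = Rational(5041, 49)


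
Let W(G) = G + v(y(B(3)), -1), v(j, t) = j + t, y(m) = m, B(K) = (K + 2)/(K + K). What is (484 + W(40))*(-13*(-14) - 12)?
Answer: 267155/3 ≈ 89052.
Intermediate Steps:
B(K) = (2 + K)/(2*K) (B(K) = (2 + K)/((2*K)) = (2 + K)*(1/(2*K)) = (2 + K)/(2*K))
W(G) = -⅙ + G (W(G) = G + ((½)*(2 + 3)/3 - 1) = G + ((½)*(⅓)*5 - 1) = G + (⅚ - 1) = G - ⅙ = -⅙ + G)
(484 + W(40))*(-13*(-14) - 12) = (484 + (-⅙ + 40))*(-13*(-14) - 12) = (484 + 239/6)*(182 - 12) = (3143/6)*170 = 267155/3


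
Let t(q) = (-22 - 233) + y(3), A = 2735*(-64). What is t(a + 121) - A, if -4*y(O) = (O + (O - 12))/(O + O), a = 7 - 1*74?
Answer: 699141/4 ≈ 1.7479e+5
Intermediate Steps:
a = -67 (a = 7 - 74 = -67)
y(O) = -(-12 + 2*O)/(8*O) (y(O) = -(O + (O - 12))/(4*(O + O)) = -(O + (-12 + O))/(4*(2*O)) = -(-12 + 2*O)*1/(2*O)/4 = -(-12 + 2*O)/(8*O))
A = -175040
t(q) = -1019/4 (t(q) = (-22 - 233) + (1/4)*(6 - 1*3)/3 = -255 + (1/4)*(1/3)*(6 - 3) = -255 + (1/4)*(1/3)*3 = -255 + 1/4 = -1019/4)
t(a + 121) - A = -1019/4 - 1*(-175040) = -1019/4 + 175040 = 699141/4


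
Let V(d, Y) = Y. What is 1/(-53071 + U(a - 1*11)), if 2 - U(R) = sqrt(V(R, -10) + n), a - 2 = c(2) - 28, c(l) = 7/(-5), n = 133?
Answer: -53069/2816318638 + sqrt(123)/2816318638 ≈ -1.8839e-5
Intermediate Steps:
c(l) = -7/5 (c(l) = 7*(-1/5) = -7/5)
a = -137/5 (a = 2 + (-7/5 - 28) = 2 - 147/5 = -137/5 ≈ -27.400)
U(R) = 2 - sqrt(123) (U(R) = 2 - sqrt(-10 + 133) = 2 - sqrt(123))
1/(-53071 + U(a - 1*11)) = 1/(-53071 + (2 - sqrt(123))) = 1/(-53069 - sqrt(123))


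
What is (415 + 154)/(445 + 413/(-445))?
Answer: 253205/197612 ≈ 1.2813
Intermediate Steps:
(415 + 154)/(445 + 413/(-445)) = 569/(445 + 413*(-1/445)) = 569/(445 - 413/445) = 569/(197612/445) = 569*(445/197612) = 253205/197612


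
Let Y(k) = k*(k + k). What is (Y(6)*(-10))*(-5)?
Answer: 3600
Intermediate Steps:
Y(k) = 2*k² (Y(k) = k*(2*k) = 2*k²)
(Y(6)*(-10))*(-5) = ((2*6²)*(-10))*(-5) = ((2*36)*(-10))*(-5) = (72*(-10))*(-5) = -720*(-5) = 3600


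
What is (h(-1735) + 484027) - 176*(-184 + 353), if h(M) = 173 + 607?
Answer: 455063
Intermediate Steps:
h(M) = 780
(h(-1735) + 484027) - 176*(-184 + 353) = (780 + 484027) - 176*(-184 + 353) = 484807 - 176*169 = 484807 - 29744 = 455063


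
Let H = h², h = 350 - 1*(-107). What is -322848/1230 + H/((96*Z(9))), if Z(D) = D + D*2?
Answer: -96656291/531360 ≈ -181.90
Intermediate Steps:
h = 457 (h = 350 + 107 = 457)
Z(D) = 3*D (Z(D) = D + 2*D = 3*D)
H = 208849 (H = 457² = 208849)
-322848/1230 + H/((96*Z(9))) = -322848/1230 + 208849/((96*(3*9))) = -322848*1/1230 + 208849/((96*27)) = -53808/205 + 208849/2592 = -96656291/531360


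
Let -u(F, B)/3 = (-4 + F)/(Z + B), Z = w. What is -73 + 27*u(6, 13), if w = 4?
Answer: -1403/17 ≈ -82.529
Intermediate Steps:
Z = 4
u(F, B) = -3*(-4 + F)/(4 + B)
-73 + 27*u(6, 13) = -73 + 27*(3*(4 - 1*6)/(4 + 13)) = -73 + 27*(3*(4 - 6)/17) = -73 + 27*(3*(1/17)*(-2)) = -73 + 27*(-6/17) = -73 - 162/17 = -1403/17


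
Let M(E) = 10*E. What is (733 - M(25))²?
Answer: 233289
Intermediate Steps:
(733 - M(25))² = (733 - 10*25)² = (733 - 1*250)² = (733 - 250)² = 483² = 233289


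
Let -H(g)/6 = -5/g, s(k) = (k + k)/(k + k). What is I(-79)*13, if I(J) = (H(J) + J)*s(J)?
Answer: -81523/79 ≈ -1031.9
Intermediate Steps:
s(k) = 1 (s(k) = (2*k)/((2*k)) = (2*k)*(1/(2*k)) = 1)
H(g) = 30/g (H(g) = -(-30)/g = 30/g)
I(J) = J + 30/J (I(J) = (30/J + J)*1 = (J + 30/J)*1 = J + 30/J)
I(-79)*13 = (-79 + 30/(-79))*13 = (-79 + 30*(-1/79))*13 = (-79 - 30/79)*13 = -6271/79*13 = -81523/79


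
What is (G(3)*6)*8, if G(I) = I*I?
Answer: 432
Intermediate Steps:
G(I) = I²
(G(3)*6)*8 = (3²*6)*8 = (9*6)*8 = 54*8 = 432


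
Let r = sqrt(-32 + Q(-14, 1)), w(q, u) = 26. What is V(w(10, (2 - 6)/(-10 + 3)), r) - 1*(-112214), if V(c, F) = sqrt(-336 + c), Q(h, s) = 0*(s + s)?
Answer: 112214 + I*sqrt(310) ≈ 1.1221e+5 + 17.607*I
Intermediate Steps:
Q(h, s) = 0 (Q(h, s) = 0*(2*s) = 0)
r = 4*I*sqrt(2) (r = sqrt(-32 + 0) = sqrt(-32) = 4*I*sqrt(2) ≈ 5.6569*I)
V(w(10, (2 - 6)/(-10 + 3)), r) - 1*(-112214) = sqrt(-336 + 26) - 1*(-112214) = sqrt(-310) + 112214 = I*sqrt(310) + 112214 = 112214 + I*sqrt(310)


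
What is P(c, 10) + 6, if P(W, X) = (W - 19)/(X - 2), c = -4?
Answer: 25/8 ≈ 3.1250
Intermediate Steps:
P(W, X) = (-19 + W)/(-2 + X)
P(c, 10) + 6 = (-19 - 4)/(-2 + 10) + 6 = -23/8 + 6 = 25/8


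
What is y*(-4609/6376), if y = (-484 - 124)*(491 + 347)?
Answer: 293537992/797 ≈ 3.6830e+5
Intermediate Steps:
y = -509504 (y = -608*838 = -509504)
y*(-4609/6376) = -(-2348303936)/6376 = -509504*(-4609/6376) = 293537992/797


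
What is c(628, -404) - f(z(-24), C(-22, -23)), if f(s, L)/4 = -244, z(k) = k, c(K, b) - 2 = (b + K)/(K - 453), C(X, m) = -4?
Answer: 24482/25 ≈ 979.28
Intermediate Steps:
c(K, b) = 2 + (K + b)/(-453 + K) (c(K, b) = 2 + (b + K)/(K - 453) = 2 + (K + b)/(-453 + K))
f(s, L) = -976 (f(s, L) = 4*(-244) = -976)
c(628, -404) - f(z(-24), C(-22, -23)) = (-906 - 404 + 3*628)/(-453 + 628) - 1*(-976) = (-906 - 404 + 1884)/175 + 976 = (1/175)*574 + 976 = 82/25 + 976 = 24482/25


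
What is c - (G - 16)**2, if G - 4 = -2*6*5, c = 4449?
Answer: -735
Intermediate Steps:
G = -56 (G = 4 - 2*6*5 = 4 - 12*5 = 4 - 60 = -56)
c - (G - 16)**2 = 4449 - (-56 - 16)**2 = 4449 - 1*(-72)**2 = 4449 - 1*5184 = 4449 - 5184 = -735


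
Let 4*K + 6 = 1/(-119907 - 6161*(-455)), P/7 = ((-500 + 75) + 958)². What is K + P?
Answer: 21344654099129/10733392 ≈ 1.9886e+6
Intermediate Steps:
P = 1988623 (P = 7*((-500 + 75) + 958)² = 7*(-425 + 958)² = 7*533² = 7*284089 = 1988623)
K = -16100087/10733392 (K = -3/2 + 1/(4*(-119907 - 6161*(-455))) = -3/2 + 1/(4*(-119907 + 2803255)) = -3/2 + (¼)/2683348 = -3/2 + (¼)*(1/2683348) = -3/2 + 1/10733392 = -16100087/10733392 ≈ -1.5000)
K + P = -16100087/10733392 + 1988623 = 21344654099129/10733392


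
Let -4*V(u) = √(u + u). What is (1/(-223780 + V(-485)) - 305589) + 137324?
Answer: (-168265*√970 + 150617366804*I)/(√970 - 895120*I) ≈ -1.6827e+5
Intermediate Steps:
V(u) = -√2*√u/4 (V(u) = -√(u + u)/4 = -√2*√u/4)
(1/(-223780 + V(-485)) - 305589) + 137324 = (1/(-223780 - √2*√(-485)/4) - 305589) + 137324 = (1/(-223780 - √2*I*√485/4) - 305589) + 137324 = (1/(-223780 - I*√970/4) - 305589) + 137324 = (-305589 + 1/(-223780 - I*√970/4)) + 137324 = -168265 + 1/(-223780 - I*√970/4)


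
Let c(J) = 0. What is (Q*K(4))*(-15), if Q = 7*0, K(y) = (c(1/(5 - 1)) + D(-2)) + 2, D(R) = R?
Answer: 0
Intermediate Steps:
K(y) = 0 (K(y) = (0 - 2) + 2 = -2 + 2 = 0)
Q = 0
(Q*K(4))*(-15) = (0*0)*(-15) = 0*(-15) = 0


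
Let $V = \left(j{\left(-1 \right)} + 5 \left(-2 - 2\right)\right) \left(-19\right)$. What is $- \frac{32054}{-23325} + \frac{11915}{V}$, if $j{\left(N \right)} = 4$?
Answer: $\frac{287661791}{7090800} \approx 40.568$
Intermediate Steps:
$V = 304$ ($V = \left(4 + 5 \left(-2 - 2\right)\right) \left(-19\right) = \left(4 + 5 \left(-4\right)\right) \left(-19\right) = \left(4 - 20\right) \left(-19\right) = \left(-16\right) \left(-19\right) = 304$)
$- \frac{32054}{-23325} + \frac{11915}{V} = - \frac{32054}{-23325} + \frac{11915}{304} = \left(-32054\right) \left(- \frac{1}{23325}\right) + 11915 \cdot \frac{1}{304} = \frac{32054}{23325} + \frac{11915}{304} = \frac{287661791}{7090800}$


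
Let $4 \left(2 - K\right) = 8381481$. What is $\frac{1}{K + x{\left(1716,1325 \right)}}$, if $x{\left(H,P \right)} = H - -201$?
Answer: $- \frac{4}{8373805} \approx -4.7768 \cdot 10^{-7}$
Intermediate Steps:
$x{\left(H,P \right)} = 201 + H$ ($x{\left(H,P \right)} = H + 201 = 201 + H$)
$K = - \frac{8381473}{4}$ ($K = 2 - \frac{8381481}{4} = - \frac{8381473}{4} \approx -2.0954 \cdot 10^{6}$)
$\frac{1}{K + x{\left(1716,1325 \right)}} = \frac{1}{- \frac{8381473}{4} + \left(201 + 1716\right)} = \frac{1}{- \frac{8381473}{4} + 1917} = \frac{1}{- \frac{8373805}{4}} = - \frac{4}{8373805}$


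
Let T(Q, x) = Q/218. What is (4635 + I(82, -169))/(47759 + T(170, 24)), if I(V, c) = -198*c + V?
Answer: 4161511/5205816 ≈ 0.79940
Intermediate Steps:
I(V, c) = V - 198*c
T(Q, x) = Q/218 (T(Q, x) = Q*(1/218) = Q/218)
(4635 + I(82, -169))/(47759 + T(170, 24)) = (4635 + (82 - 198*(-169)))/(47759 + (1/218)*170) = (4635 + (82 + 33462))/(47759 + 85/109) = (4635 + 33544)/(5205816/109) = 38179*(109/5205816) = 4161511/5205816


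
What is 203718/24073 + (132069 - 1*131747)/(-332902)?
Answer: 77586245/9169279 ≈ 8.4615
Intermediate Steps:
203718/24073 + (132069 - 1*131747)/(-332902) = 203718*(1/24073) + (132069 - 131747)*(-1/332902) = 10722/1267 + 322*(-1/332902) = 10722/1267 - 7/7237 = 77586245/9169279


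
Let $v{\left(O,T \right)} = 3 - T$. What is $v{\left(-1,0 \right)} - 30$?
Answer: $-27$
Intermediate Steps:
$v{\left(-1,0 \right)} - 30 = \left(3 - 0\right) - 30 = \left(3 + 0\right) - 30 = 3 - 30 = -27$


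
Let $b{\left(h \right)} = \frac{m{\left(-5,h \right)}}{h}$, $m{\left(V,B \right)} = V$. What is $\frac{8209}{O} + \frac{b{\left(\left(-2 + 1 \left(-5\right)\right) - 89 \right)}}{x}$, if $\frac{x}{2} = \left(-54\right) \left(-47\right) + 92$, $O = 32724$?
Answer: $\frac{69089671}{275405184} \approx 0.25087$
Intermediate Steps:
$b{\left(h \right)} = - \frac{5}{h}$
$x = 5260$ ($x = 2 \left(\left(-54\right) \left(-47\right) + 92\right) = 2 \left(2538 + 92\right) = 2 \cdot 2630 = 5260$)
$\frac{8209}{O} + \frac{b{\left(\left(-2 + 1 \left(-5\right)\right) - 89 \right)}}{x} = \frac{8209}{32724} + \frac{\left(-5\right) \frac{1}{\left(-2 + 1 \left(-5\right)\right) - 89}}{5260} = 8209 \cdot \frac{1}{32724} + - \frac{5}{\left(-2 - 5\right) - 89} \cdot \frac{1}{5260} = \frac{8209}{32724} + - \frac{5}{-7 - 89} \cdot \frac{1}{5260} = \frac{8209}{32724} + - \frac{5}{-96} \cdot \frac{1}{5260} = \frac{8209}{32724} + \left(-5\right) \left(- \frac{1}{96}\right) \frac{1}{5260} = \frac{8209}{32724} + \frac{5}{96} \cdot \frac{1}{5260} = \frac{8209}{32724} + \frac{1}{100992} = \frac{69089671}{275405184}$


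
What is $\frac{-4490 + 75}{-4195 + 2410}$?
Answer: $\frac{883}{357} \approx 2.4734$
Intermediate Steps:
$\frac{-4490 + 75}{-4195 + 2410} = - \frac{4415}{-1785} = \left(-4415\right) \left(- \frac{1}{1785}\right) = \frac{883}{357}$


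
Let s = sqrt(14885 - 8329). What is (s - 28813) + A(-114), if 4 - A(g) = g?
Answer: -28695 + 2*sqrt(1639) ≈ -28614.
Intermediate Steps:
A(g) = 4 - g
s = 2*sqrt(1639) (s = sqrt(6556) = 2*sqrt(1639) ≈ 80.969)
(s - 28813) + A(-114) = (2*sqrt(1639) - 28813) + (4 - 1*(-114)) = (-28813 + 2*sqrt(1639)) + (4 + 114) = (-28813 + 2*sqrt(1639)) + 118 = -28695 + 2*sqrt(1639)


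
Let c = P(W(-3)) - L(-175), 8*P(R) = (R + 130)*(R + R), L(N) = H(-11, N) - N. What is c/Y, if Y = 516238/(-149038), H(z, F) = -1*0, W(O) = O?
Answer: 80555039/1032476 ≈ 78.021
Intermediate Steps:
H(z, F) = 0
L(N) = -N (L(N) = 0 - N = -N)
P(R) = R*(130 + R)/4 (P(R) = ((R + 130)*(R + R))/8 = ((130 + R)*(2*R))/8 = (2*R*(130 + R))/8 = R*(130 + R)/4)
Y = -258119/74519 (Y = 516238*(-1/149038) = -258119/74519 ≈ -3.4638)
c = -1081/4 (c = (1/4)*(-3)*(130 - 3) - (-1)*(-175) = (1/4)*(-3)*127 - 1*175 = -381/4 - 175 = -1081/4 ≈ -270.25)
c/Y = -1081/(4*(-258119/74519)) = -1081/4*(-74519/258119) = 80555039/1032476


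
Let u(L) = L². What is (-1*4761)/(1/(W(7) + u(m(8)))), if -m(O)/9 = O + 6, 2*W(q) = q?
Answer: -151204599/2 ≈ -7.5602e+7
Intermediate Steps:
W(q) = q/2
m(O) = -54 - 9*O (m(O) = -9*(O + 6) = -9*(6 + O) = -54 - 9*O)
(-1*4761)/(1/(W(7) + u(m(8)))) = (-1*4761)/(1/((½)*7 + (-54 - 9*8)²)) = -(33327/2 + 4761*(-54 - 72)²) = -4761/(1/(7/2 + (-126)²)) = -4761/(1/(7/2 + 15876)) = -4761/(1/(31759/2)) = -4761/2/31759 = -4761*31759/2 = -151204599/2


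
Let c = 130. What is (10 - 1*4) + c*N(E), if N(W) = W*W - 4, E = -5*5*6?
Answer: 2924486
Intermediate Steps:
E = -150 (E = -25*6 = -150)
N(W) = -4 + W² (N(W) = W² - 4 = -4 + W²)
(10 - 1*4) + c*N(E) = (10 - 1*4) + 130*(-4 + (-150)²) = (10 - 4) + 130*(-4 + 22500) = 6 + 130*22496 = 6 + 2924480 = 2924486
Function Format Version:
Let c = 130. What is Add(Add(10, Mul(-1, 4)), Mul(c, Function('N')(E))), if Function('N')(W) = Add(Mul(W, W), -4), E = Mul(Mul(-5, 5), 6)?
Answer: 2924486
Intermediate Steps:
E = -150 (E = Mul(-25, 6) = -150)
Function('N')(W) = Add(-4, Pow(W, 2)) (Function('N')(W) = Add(Pow(W, 2), -4) = Add(-4, Pow(W, 2)))
Add(Add(10, Mul(-1, 4)), Mul(c, Function('N')(E))) = Add(Add(10, Mul(-1, 4)), Mul(130, Add(-4, Pow(-150, 2)))) = Add(Add(10, -4), Mul(130, Add(-4, 22500))) = Add(6, Mul(130, 22496)) = Add(6, 2924480) = 2924486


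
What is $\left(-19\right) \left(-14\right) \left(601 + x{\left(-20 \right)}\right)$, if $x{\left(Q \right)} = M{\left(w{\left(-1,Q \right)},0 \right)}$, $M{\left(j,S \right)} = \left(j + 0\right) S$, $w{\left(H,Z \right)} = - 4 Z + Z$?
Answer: $159866$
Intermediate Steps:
$w{\left(H,Z \right)} = - 3 Z$
$M{\left(j,S \right)} = S j$ ($M{\left(j,S \right)} = j S = S j$)
$x{\left(Q \right)} = 0$ ($x{\left(Q \right)} = 0 \left(- 3 Q\right) = 0$)
$\left(-19\right) \left(-14\right) \left(601 + x{\left(-20 \right)}\right) = \left(-19\right) \left(-14\right) \left(601 + 0\right) = 266 \cdot 601 = 159866$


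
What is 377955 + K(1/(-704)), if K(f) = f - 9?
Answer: 266073983/704 ≈ 3.7795e+5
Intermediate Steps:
K(f) = -9 + f
377955 + K(1/(-704)) = 377955 + (-9 + 1/(-704)) = 377955 + (-9 - 1/704) = 377955 - 6337/704 = 266073983/704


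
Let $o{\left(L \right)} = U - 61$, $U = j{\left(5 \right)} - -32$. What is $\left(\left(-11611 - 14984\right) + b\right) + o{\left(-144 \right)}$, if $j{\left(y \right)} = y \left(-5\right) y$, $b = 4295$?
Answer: $-22454$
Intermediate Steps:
$j{\left(y \right)} = - 5 y^{2}$ ($j{\left(y \right)} = - 5 y y = - 5 y^{2}$)
$U = -93$ ($U = - 5 \cdot 5^{2} - -32 = \left(-5\right) 25 + 32 = -125 + 32 = -93$)
$o{\left(L \right)} = -154$ ($o{\left(L \right)} = -93 - 61 = -154$)
$\left(\left(-11611 - 14984\right) + b\right) + o{\left(-144 \right)} = \left(\left(-11611 - 14984\right) + 4295\right) - 154 = \left(-26595 + 4295\right) - 154 = -22300 - 154 = -22454$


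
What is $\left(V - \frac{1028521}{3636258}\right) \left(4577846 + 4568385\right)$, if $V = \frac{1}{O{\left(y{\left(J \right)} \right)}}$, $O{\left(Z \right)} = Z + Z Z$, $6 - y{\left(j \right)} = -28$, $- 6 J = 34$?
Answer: $- \frac{2790294955758523}{1081786755} \approx -2.5793 \cdot 10^{6}$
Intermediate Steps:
$J = - \frac{17}{3}$ ($J = \left(- \frac{1}{6}\right) 34 = - \frac{17}{3} \approx -5.6667$)
$y{\left(j \right)} = 34$ ($y{\left(j \right)} = 6 - -28 = 6 + 28 = 34$)
$O{\left(Z \right)} = Z + Z^{2}$
$V = \frac{1}{1190}$ ($V = \frac{1}{34 \left(1 + 34\right)} = \frac{1}{34 \cdot 35} = \frac{1}{1190} \approx 0.00084034$)
$\left(V - \frac{1028521}{3636258}\right) \left(4577846 + 4568385\right) = \left(\frac{1}{1190} - \frac{1028521}{3636258}\right) \left(4577846 + 4568385\right) = \left(\frac{1}{1190} - \frac{1028521}{3636258}\right) 9146231 = \left(- \frac{305075933}{1081786755}\right) 9146231 = - \frac{2790294955758523}{1081786755}$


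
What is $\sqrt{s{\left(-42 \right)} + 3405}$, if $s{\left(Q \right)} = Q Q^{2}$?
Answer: $i \sqrt{70683} \approx 265.86 i$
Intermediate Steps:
$s{\left(Q \right)} = Q^{3}$
$\sqrt{s{\left(-42 \right)} + 3405} = \sqrt{\left(-42\right)^{3} + 3405} = \sqrt{-74088 + 3405} = \sqrt{-70683} = i \sqrt{70683}$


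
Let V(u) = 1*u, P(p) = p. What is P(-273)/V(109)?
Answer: -273/109 ≈ -2.5046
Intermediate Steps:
V(u) = u
P(-273)/V(109) = -273/109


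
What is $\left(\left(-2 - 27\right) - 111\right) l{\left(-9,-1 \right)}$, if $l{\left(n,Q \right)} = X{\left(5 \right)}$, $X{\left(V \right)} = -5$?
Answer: $700$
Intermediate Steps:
$l{\left(n,Q \right)} = -5$
$\left(\left(-2 - 27\right) - 111\right) l{\left(-9,-1 \right)} = \left(\left(-2 - 27\right) - 111\right) \left(-5\right) = \left(-29 - 111\right) \left(-5\right) = \left(-140\right) \left(-5\right) = 700$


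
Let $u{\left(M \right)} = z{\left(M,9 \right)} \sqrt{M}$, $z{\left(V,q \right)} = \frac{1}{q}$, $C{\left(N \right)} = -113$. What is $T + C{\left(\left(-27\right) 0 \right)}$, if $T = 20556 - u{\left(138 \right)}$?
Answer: $20443 - \frac{\sqrt{138}}{9} \approx 20442.0$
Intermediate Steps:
$u{\left(M \right)} = \frac{\sqrt{M}}{9}$
$T = 20556 - \frac{\sqrt{138}}{9} \approx 20555.0$
$T + C{\left(\left(-27\right) 0 \right)} = \left(20556 - \frac{\sqrt{138}}{9}\right) - 113 = 20443 - \frac{\sqrt{138}}{9}$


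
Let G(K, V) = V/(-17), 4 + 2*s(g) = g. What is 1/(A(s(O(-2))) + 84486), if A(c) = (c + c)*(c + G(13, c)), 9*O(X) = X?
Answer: 1377/116348774 ≈ 1.1835e-5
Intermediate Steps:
O(X) = X/9
s(g) = -2 + g/2
G(K, V) = -V/17 (G(K, V) = V*(-1/17) = -V/17)
A(c) = 32*c²/17 (A(c) = (c + c)*(c - c/17) = (2*c)*(16*c/17) = 32*c²/17)
1/(A(s(O(-2))) + 84486) = 1/(32*(-2 + ((⅑)*(-2))/2)²/17 + 84486) = 1/(32*(-2 + (½)*(-2/9))²/17 + 84486) = 1/(32*(-2 - ⅑)²/17 + 84486) = 1/(32*(-19/9)²/17 + 84486) = 1/((32/17)*(361/81) + 84486) = 1/(11552/1377 + 84486) = 1/(116348774/1377) = 1377/116348774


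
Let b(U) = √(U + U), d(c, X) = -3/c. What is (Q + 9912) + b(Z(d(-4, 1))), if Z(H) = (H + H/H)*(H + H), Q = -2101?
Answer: 7811 + √21/2 ≈ 7813.3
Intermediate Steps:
Z(H) = 2*H*(1 + H) (Z(H) = (H + 1)*(2*H) = (1 + H)*(2*H) = 2*H*(1 + H))
b(U) = √2*√U (b(U) = √(2*U) = √2*√U)
(Q + 9912) + b(Z(d(-4, 1))) = (-2101 + 9912) + √2*√(2*(-3/(-4))*(1 - 3/(-4))) = 7811 + √2*√(2*(-3*(-¼))*(1 - 3*(-¼))) = 7811 + √2*√(2*(¾)*(1 + ¾)) = 7811 + √2*√(2*(¾)*(7/4)) = 7811 + √2*√(21/8) = 7811 + √2*(√42/4) = 7811 + √21/2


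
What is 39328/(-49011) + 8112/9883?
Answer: 8898608/484375713 ≈ 0.018371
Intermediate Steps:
39328/(-49011) + 8112/9883 = 39328*(-1/49011) + 8112*(1/9883) = -39328/49011 + 8112/9883 = 8898608/484375713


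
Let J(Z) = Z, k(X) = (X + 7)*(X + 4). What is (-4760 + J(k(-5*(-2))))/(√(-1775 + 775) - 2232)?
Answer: 180234/88979 + 1615*I*√10/177958 ≈ 2.0256 + 0.028698*I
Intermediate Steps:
k(X) = (4 + X)*(7 + X) (k(X) = (7 + X)*(4 + X) = (4 + X)*(7 + X))
(-4760 + J(k(-5*(-2))))/(√(-1775 + 775) - 2232) = (-4760 + (28 + (-5*(-2))² + 11*(-5*(-2))))/(√(-1775 + 775) - 2232) = (-4760 + (28 + 10² + 11*10))/(√(-1000) - 2232) = (-4760 + (28 + 100 + 110))/(10*I*√10 - 2232) = (-4760 + 238)/(-2232 + 10*I*√10) = -4522/(-2232 + 10*I*√10)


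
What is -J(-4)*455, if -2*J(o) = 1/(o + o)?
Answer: -455/16 ≈ -28.438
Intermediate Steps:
J(o) = -1/(4*o) (J(o) = -1/(2*(o + o)) = -1/(2*o)/2 = -1/(4*o))
-J(-4)*455 = -(-¼/(-4))*455 = -(-¼*(-¼))*455 = -455/16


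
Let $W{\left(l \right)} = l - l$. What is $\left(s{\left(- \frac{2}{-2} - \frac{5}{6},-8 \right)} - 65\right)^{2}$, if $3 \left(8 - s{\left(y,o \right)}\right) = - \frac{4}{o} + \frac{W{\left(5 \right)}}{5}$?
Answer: $\frac{117649}{36} \approx 3268.0$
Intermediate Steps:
$W{\left(l \right)} = 0$
$s{\left(y,o \right)} = 8 + \frac{4}{3 o}$ ($s{\left(y,o \right)} = 8 - \frac{- \frac{4}{o} + \frac{0}{5}}{3} = 8 - \frac{- \frac{4}{o} + 0 \cdot \frac{1}{5}}{3} = 8 - \frac{- \frac{4}{o} + 0}{3} = 8 - \frac{\left(-4\right) \frac{1}{o}}{3} = 8 + \frac{4}{3 o}$)
$\left(s{\left(- \frac{2}{-2} - \frac{5}{6},-8 \right)} - 65\right)^{2} = \left(\left(8 + \frac{4}{3 \left(-8\right)}\right) - 65\right)^{2} = \left(\left(8 + \frac{4}{3} \left(- \frac{1}{8}\right)\right) - 65\right)^{2} = \left(\left(8 - \frac{1}{6}\right) - 65\right)^{2} = \left(\frac{47}{6} - 65\right)^{2} = \left(- \frac{343}{6}\right)^{2} = \frac{117649}{36}$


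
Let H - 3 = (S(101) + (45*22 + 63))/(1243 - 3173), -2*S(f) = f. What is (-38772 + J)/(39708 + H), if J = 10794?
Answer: -21599016/30656491 ≈ -0.70455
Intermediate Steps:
S(f) = -f/2
H = 1915/772 (H = 3 + (-1/2*101 + (45*22 + 63))/(1243 - 3173) = 3 + (-101/2 + (990 + 63))/(-1930) = 3 + (-101/2 + 1053)*(-1/1930) = 3 + (2005/2)*(-1/1930) = 3 - 401/772 = 1915/772 ≈ 2.4806)
(-38772 + J)/(39708 + H) = (-38772 + 10794)/(39708 + 1915/772) = -27978/30656491/772 = -27978*772/30656491 = -21599016/30656491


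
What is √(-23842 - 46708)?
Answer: 5*I*√2822 ≈ 265.61*I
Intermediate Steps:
√(-23842 - 46708) = √(-70550) = 5*I*√2822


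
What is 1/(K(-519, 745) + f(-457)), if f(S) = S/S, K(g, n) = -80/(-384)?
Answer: 24/29 ≈ 0.82759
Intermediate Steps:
K(g, n) = 5/24 (K(g, n) = -80*(-1/384) = 5/24)
f(S) = 1
1/(K(-519, 745) + f(-457)) = 1/(5/24 + 1) = 1/(29/24) = 24/29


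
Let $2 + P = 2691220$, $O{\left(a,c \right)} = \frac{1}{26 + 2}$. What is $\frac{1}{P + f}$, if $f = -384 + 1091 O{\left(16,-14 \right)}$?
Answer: $\frac{28}{75344443} \approx 3.7163 \cdot 10^{-7}$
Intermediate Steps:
$O{\left(a,c \right)} = \frac{1}{28}$
$f = - \frac{9661}{28}$ ($f = -384 + 1091 \cdot \frac{1}{28} = -384 + \frac{1091}{28} = - \frac{9661}{28} \approx -345.04$)
$P = 2691218$ ($P = -2 + 2691220 = 2691218$)
$\frac{1}{P + f} = \frac{1}{2691218 - \frac{9661}{28}} = \frac{1}{\frac{75344443}{28}} = \frac{28}{75344443}$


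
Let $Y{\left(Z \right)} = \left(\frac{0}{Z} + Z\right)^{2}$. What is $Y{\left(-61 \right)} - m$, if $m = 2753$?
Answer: $968$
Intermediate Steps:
$Y{\left(Z \right)} = Z^{2}$ ($Y{\left(Z \right)} = \left(0 + Z\right)^{2} = Z^{2}$)
$Y{\left(-61 \right)} - m = \left(-61\right)^{2} - 2753 = 3721 - 2753 = 968$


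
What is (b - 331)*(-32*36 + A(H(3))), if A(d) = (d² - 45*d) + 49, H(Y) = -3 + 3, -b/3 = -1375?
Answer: -4184782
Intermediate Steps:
b = 4125 (b = -3*(-1375) = 4125)
H(Y) = 0
A(d) = 49 + d² - 45*d
(b - 331)*(-32*36 + A(H(3))) = (4125 - 331)*(-32*36 + (49 + 0² - 45*0)) = 3794*(-1152 + (49 + 0 + 0)) = 3794*(-1152 + 49) = 3794*(-1103) = -4184782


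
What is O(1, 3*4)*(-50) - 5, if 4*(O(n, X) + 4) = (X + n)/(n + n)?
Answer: 455/4 ≈ 113.75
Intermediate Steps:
O(n, X) = -4 + (X + n)/(8*n) (O(n, X) = -4 + ((X + n)/(n + n))/4 = -4 + ((X + n)/((2*n)))/4 = -4 + ((X + n)*(1/(2*n)))/4 = -4 + ((X + n)/(2*n))/4 = -4 + (X + n)/(8*n))
O(1, 3*4)*(-50) - 5 = ((⅛)*(3*4 - 31*1)/1)*(-50) - 5 = ((⅛)*1*(12 - 31))*(-50) - 5 = ((⅛)*1*(-19))*(-50) - 5 = -19/8*(-50) - 5 = 475/4 - 5 = 455/4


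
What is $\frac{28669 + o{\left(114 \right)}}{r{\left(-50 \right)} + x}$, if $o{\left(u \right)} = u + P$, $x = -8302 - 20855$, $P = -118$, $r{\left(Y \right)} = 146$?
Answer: $- \frac{28665}{29011} \approx -0.98807$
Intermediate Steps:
$x = -29157$
$o{\left(u \right)} = -118 + u$ ($o{\left(u \right)} = u - 118 = -118 + u$)
$\frac{28669 + o{\left(114 \right)}}{r{\left(-50 \right)} + x} = \frac{28669 + \left(-118 + 114\right)}{146 - 29157} = \frac{28669 - 4}{-29011} = 28665 \left(- \frac{1}{29011}\right) = - \frac{28665}{29011}$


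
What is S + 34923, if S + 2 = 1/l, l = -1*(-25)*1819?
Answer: 1588032476/45475 ≈ 34921.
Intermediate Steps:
l = 45475 (l = 25*1819 = 45475)
S = -90949/45475 (S = -2 + 1/45475 = -90949/45475 ≈ -2.0000)
S + 34923 = -90949/45475 + 34923 = 1588032476/45475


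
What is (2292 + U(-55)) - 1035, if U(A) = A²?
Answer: 4282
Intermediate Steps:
(2292 + U(-55)) - 1035 = (2292 + (-55)²) - 1035 = (2292 + 3025) - 1035 = 5317 - 1035 = 4282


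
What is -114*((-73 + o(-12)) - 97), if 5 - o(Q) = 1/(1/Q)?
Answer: 17442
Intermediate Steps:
o(Q) = 5 - Q (o(Q) = 5 - 1/(1/Q) = 5 - Q)
-114*((-73 + o(-12)) - 97) = -114*((-73 + (5 - 1*(-12))) - 97) = -114*((-73 + (5 + 12)) - 97) = -114*((-73 + 17) - 97) = -114*(-56 - 97) = -114*(-153) = 17442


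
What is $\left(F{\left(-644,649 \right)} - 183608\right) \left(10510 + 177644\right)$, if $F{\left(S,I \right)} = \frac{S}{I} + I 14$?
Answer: $- \frac{21311342210988}{649} \approx -3.2837 \cdot 10^{10}$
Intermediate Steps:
$F{\left(S,I \right)} = 14 I + \frac{S}{I}$ ($F{\left(S,I \right)} = \frac{S}{I} + 14 I = 14 I + \frac{S}{I}$)
$\left(F{\left(-644,649 \right)} - 183608\right) \left(10510 + 177644\right) = \left(\left(14 \cdot 649 - \frac{644}{649}\right) - 183608\right) \left(10510 + 177644\right) = \left(\left(9086 - \frac{644}{649}\right) - 183608\right) 188154 = \left(\frac{5896170}{649} - 183608\right) 188154 = \left(- \frac{113265422}{649}\right) 188154 = - \frac{21311342210988}{649}$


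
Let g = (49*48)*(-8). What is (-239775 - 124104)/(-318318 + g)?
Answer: 121293/112378 ≈ 1.0793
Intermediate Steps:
g = -18816 (g = 2352*(-8) = -18816)
(-239775 - 124104)/(-318318 + g) = (-239775 - 124104)/(-318318 - 18816) = -363879/(-337134) = -363879*(-1/337134) = 121293/112378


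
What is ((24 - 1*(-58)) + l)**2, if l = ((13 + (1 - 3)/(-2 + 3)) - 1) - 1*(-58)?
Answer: 22500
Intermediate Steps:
l = 68 (l = ((13 - 2/1) - 1) + 58 = ((13 - 2*1) - 1) + 58 = ((13 - 2) - 1) + 58 = (11 - 1) + 58 = 10 + 58 = 68)
((24 - 1*(-58)) + l)**2 = ((24 - 1*(-58)) + 68)**2 = ((24 + 58) + 68)**2 = (82 + 68)**2 = 150**2 = 22500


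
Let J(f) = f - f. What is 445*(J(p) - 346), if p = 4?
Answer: -153970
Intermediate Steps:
J(f) = 0
445*(J(p) - 346) = 445*(0 - 346) = 445*(-346) = -153970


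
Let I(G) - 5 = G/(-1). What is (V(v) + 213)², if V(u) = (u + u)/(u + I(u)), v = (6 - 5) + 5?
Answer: 1159929/25 ≈ 46397.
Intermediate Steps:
I(G) = 5 - G (I(G) = 5 + G/(-1) = 5 + G*(-1) = 5 - G)
v = 6 (v = 1 + 5 = 6)
V(u) = 2*u/5 (V(u) = (u + u)/(u + (5 - u)) = (2*u)/5 = (2*u)*(⅕) = 2*u/5)
(V(v) + 213)² = ((⅖)*6 + 213)² = (12/5 + 213)² = (1077/5)² = 1159929/25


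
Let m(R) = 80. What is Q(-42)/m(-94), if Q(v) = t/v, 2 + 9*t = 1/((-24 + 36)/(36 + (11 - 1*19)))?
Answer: -1/90720 ≈ -1.1023e-5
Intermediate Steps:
t = 1/27 (t = -2/9 + 1/(9*(((-24 + 36)/(36 + (11 - 1*19))))) = -2/9 + 1/(9*((12/(36 + (11 - 19))))) = -2/9 + 1/(9*((12/(36 - 8)))) = -2/9 + 1/(9*((12/28))) = -2/9 + 1/(9*((12*(1/28)))) = -2/9 + 1/(9*(3/7)) = -2/9 + (⅑)*(7/3) = -2/9 + 7/27 = 1/27 ≈ 0.037037)
Q(v) = 1/(27*v)
Q(-42)/m(-94) = ((1/27)/(-42))/80 = ((1/27)*(-1/42))*(1/80) = -1/1134*1/80 = -1/90720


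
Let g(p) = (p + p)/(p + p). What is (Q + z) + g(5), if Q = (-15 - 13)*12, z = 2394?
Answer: 2059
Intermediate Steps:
Q = -336 (Q = -28*12 = -336)
g(p) = 1 (g(p) = (2*p)/((2*p)) = (2*p)*(1/(2*p)) = 1)
(Q + z) + g(5) = (-336 + 2394) + 1 = 2058 + 1 = 2059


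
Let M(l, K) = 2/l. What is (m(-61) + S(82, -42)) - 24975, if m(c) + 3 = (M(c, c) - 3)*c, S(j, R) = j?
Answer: -24711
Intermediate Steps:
m(c) = -3 + c*(-3 + 2/c) (m(c) = -3 + (2/c - 3)*c = -3 + (-3 + 2/c)*c = -3 + c*(-3 + 2/c))
(m(-61) + S(82, -42)) - 24975 = ((-1 - 3*(-61)) + 82) - 24975 = ((-1 + 183) + 82) - 24975 = (182 + 82) - 24975 = 264 - 24975 = -24711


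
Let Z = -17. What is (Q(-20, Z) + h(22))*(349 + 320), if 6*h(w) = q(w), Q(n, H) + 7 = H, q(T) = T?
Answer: -13603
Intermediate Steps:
Q(n, H) = -7 + H
h(w) = w/6
(Q(-20, Z) + h(22))*(349 + 320) = ((-7 - 17) + (⅙)*22)*(349 + 320) = (-24 + 11/3)*669 = -61/3*669 = -13603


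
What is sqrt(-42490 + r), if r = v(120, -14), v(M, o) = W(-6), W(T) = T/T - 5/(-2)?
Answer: I*sqrt(169946)/2 ≈ 206.12*I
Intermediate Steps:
W(T) = 7/2 (W(T) = 1 - 5*(-1/2) = 1 + 5/2 = 7/2)
v(M, o) = 7/2
r = 7/2 ≈ 3.5000
sqrt(-42490 + r) = sqrt(-42490 + 7/2) = sqrt(-84973/2) = I*sqrt(169946)/2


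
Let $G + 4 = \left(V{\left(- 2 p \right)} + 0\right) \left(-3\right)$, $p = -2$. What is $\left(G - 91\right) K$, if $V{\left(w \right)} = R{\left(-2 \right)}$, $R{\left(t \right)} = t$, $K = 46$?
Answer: $-4094$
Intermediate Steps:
$V{\left(w \right)} = -2$
$G = 2$ ($G = -4 + \left(-2 + 0\right) \left(-3\right) = -4 - -6 = -4 + 6 = 2$)
$\left(G - 91\right) K = \left(2 - 91\right) 46 = \left(-89\right) 46 = -4094$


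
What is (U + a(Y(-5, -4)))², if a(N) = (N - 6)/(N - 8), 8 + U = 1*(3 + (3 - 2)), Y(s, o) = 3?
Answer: 289/25 ≈ 11.560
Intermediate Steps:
U = -4 (U = -8 + 1*(3 + (3 - 2)) = -8 + 1*(3 + 1) = -8 + 1*4 = -8 + 4 = -4)
a(N) = (-6 + N)/(-8 + N)
(U + a(Y(-5, -4)))² = (-4 + (-6 + 3)/(-8 + 3))² = (-4 - 3/(-5))² = (-4 - ⅕*(-3))² = (-4 + ⅗)² = (-17/5)² = 289/25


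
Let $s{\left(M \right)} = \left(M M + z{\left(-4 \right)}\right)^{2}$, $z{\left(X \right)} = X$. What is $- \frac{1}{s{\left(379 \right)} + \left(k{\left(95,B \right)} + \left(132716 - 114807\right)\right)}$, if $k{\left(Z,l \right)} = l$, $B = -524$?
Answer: $- \frac{1}{20631605154} \approx -4.8469 \cdot 10^{-11}$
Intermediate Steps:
$s{\left(M \right)} = \left(-4 + M^{2}\right)^{2}$ ($s{\left(M \right)} = \left(M M - 4\right)^{2} = \left(M^{2} - 4\right)^{2} = \left(-4 + M^{2}\right)^{2}$)
$- \frac{1}{s{\left(379 \right)} + \left(k{\left(95,B \right)} + \left(132716 - 114807\right)\right)} = - \frac{1}{\left(-4 + 379^{2}\right)^{2} + \left(-524 + \left(132716 - 114807\right)\right)} = - \frac{1}{\left(-4 + 143641\right)^{2} + \left(-524 + 17909\right)} = - \frac{1}{143637^{2} + 17385} = - \frac{1}{20631587769 + 17385} = - \frac{1}{20631605154}$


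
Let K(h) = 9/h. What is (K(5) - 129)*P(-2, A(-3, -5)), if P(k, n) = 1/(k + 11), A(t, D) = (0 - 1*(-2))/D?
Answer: -212/15 ≈ -14.133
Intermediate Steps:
A(t, D) = 2/D (A(t, D) = (0 + 2)/D = 2/D)
P(k, n) = 1/(11 + k)
(K(5) - 129)*P(-2, A(-3, -5)) = (9/5 - 129)/(11 - 2) = (9*(⅕) - 129)/9 = (9/5 - 129)*(⅑) = -636/5*⅑ = -212/15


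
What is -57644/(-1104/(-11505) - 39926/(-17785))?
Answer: -393163640090/15966109 ≈ -24625.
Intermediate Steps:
-57644/(-1104/(-11505) - 39926/(-17785)) = -57644/(-1104*(-1/11505) - 39926*(-1/17785)) = -57644/(368/3835 + 39926/17785) = -57644/31932218/13641095 = -57644*13641095/31932218 = -393163640090/15966109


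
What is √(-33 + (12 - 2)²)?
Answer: √67 ≈ 8.1853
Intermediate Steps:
√(-33 + (12 - 2)²) = √(-33 + 10²) = √(-33 + 100) = √67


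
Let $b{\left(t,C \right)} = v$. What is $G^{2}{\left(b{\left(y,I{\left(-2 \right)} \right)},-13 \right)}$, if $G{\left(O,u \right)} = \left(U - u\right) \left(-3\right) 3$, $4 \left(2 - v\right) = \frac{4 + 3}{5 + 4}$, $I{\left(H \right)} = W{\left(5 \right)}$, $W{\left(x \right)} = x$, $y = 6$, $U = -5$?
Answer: $5184$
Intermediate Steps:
$I{\left(H \right)} = 5$
$v = \frac{65}{36}$ ($v = 2 - \frac{\left(4 + 3\right) \frac{1}{5 + 4}}{4} = 2 - \frac{7 \cdot \frac{1}{9}}{4} = 2 - \frac{7}{36} = \frac{65}{36} \approx 1.8056$)
$b{\left(t,C \right)} = \frac{65}{36}$
$G{\left(O,u \right)} = 45 + 9 u$ ($G{\left(O,u \right)} = \left(-5 - u\right) \left(-3\right) 3 = \left(15 + 3 u\right) 3 = 45 + 9 u$)
$G^{2}{\left(b{\left(y,I{\left(-2 \right)} \right)},-13 \right)} = \left(45 + 9 \left(-13\right)\right)^{2} = \left(45 - 117\right)^{2} = \left(-72\right)^{2} = 5184$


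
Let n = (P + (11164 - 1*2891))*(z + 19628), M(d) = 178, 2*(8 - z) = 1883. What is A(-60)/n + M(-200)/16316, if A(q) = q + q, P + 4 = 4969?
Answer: 7341514813/672974606326 ≈ 0.010909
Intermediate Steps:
z = -1867/2 (z = 8 - 1/2*1883 = 8 - 1883/2 = -1867/2 ≈ -933.50)
P = 4965 (P = -4 + 4969 = 4965)
A(q) = 2*q
n = 247477791 (n = (4965 + (11164 - 1*2891))*(-1867/2 + 19628) = (4965 + (11164 - 2891))*(37389/2) = (4965 + 8273)*(37389/2) = 13238*(37389/2) = 247477791)
A(-60)/n + M(-200)/16316 = (2*(-60))/247477791 + 178/16316 = -120*1/247477791 + 178*(1/16316) = -40/82492597 + 89/8158 = 7341514813/672974606326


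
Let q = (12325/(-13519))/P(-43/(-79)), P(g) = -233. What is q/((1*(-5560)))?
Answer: -2465/3502718824 ≈ -7.0374e-7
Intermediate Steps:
q = 12325/3149927 (q = (12325/(-13519))/(-233) = (12325*(-1/13519))*(-1/233) = -12325/13519*(-1/233) = 12325/3149927 ≈ 0.0039128)
q/((1*(-5560))) = 12325/(3149927*((1*(-5560)))) = (12325/3149927)/(-5560) = (12325/3149927)*(-1/5560) = -2465/3502718824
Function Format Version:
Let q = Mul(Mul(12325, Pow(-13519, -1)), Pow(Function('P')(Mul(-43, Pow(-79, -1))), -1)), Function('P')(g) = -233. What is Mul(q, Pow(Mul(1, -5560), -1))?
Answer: Rational(-2465, 3502718824) ≈ -7.0374e-7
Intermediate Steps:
q = Rational(12325, 3149927) (q = Mul(Mul(12325, Pow(-13519, -1)), Pow(-233, -1)) = Mul(Mul(12325, Rational(-1, 13519)), Rational(-1, 233)) = Mul(Rational(-12325, 13519), Rational(-1, 233)) = Rational(12325, 3149927) ≈ 0.0039128)
Mul(q, Pow(Mul(1, -5560), -1)) = Mul(Rational(12325, 3149927), Pow(Mul(1, -5560), -1)) = Mul(Rational(12325, 3149927), Pow(-5560, -1)) = Mul(Rational(12325, 3149927), Rational(-1, 5560)) = Rational(-2465, 3502718824)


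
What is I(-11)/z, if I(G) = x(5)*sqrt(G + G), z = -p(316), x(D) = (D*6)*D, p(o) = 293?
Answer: -150*I*sqrt(22)/293 ≈ -2.4012*I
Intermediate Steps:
x(D) = 6*D**2 (x(D) = (6*D)*D = 6*D**2)
z = -293 (z = -1*293 = -293)
I(G) = 150*sqrt(2)*sqrt(G) (I(G) = (6*5**2)*sqrt(G + G) = (6*25)*sqrt(2*G) = 150*(sqrt(2)*sqrt(G)) = 150*sqrt(2)*sqrt(G))
I(-11)/z = (150*sqrt(2)*sqrt(-11))/(-293) = (150*sqrt(2)*(I*sqrt(11)))*(-1/293) = (150*I*sqrt(22))*(-1/293) = -150*I*sqrt(22)/293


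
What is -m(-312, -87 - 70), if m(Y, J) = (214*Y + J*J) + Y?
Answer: 42431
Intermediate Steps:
m(Y, J) = J**2 + 215*Y (m(Y, J) = (214*Y + J**2) + Y = (J**2 + 214*Y) + Y = J**2 + 215*Y)
-m(-312, -87 - 70) = -((-87 - 70)**2 + 215*(-312)) = -((-157)**2 - 67080) = -(24649 - 67080) = -1*(-42431) = 42431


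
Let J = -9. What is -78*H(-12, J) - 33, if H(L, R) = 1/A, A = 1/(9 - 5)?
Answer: -345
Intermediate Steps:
A = 1/4 ≈ 0.25000
H(L, R) = 4 (H(L, R) = 1/(1/4) = 4)
-78*H(-12, J) - 33 = -78*4 - 33 = -312 - 33 = -345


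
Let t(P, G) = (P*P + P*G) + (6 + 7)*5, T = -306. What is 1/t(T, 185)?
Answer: 1/37091 ≈ 2.6961e-5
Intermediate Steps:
t(P, G) = 65 + P² + G*P (t(P, G) = (P² + G*P) + 13*5 = (P² + G*P) + 65 = 65 + P² + G*P)
1/t(T, 185) = 1/(65 + (-306)² + 185*(-306)) = 1/(65 + 93636 - 56610) = 1/37091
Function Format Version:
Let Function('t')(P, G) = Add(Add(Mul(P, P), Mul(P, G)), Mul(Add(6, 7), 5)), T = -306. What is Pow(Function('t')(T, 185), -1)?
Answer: Rational(1, 37091) ≈ 2.6961e-5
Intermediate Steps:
Function('t')(P, G) = Add(65, Pow(P, 2), Mul(G, P)) (Function('t')(P, G) = Add(Add(Pow(P, 2), Mul(G, P)), Mul(13, 5)) = Add(Add(Pow(P, 2), Mul(G, P)), 65) = Add(65, Pow(P, 2), Mul(G, P)))
Pow(Function('t')(T, 185), -1) = Pow(Add(65, Pow(-306, 2), Mul(185, -306)), -1) = Pow(Add(65, 93636, -56610), -1) = Pow(37091, -1) = Rational(1, 37091)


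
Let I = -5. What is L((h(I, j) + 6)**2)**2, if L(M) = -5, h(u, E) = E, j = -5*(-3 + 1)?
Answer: 25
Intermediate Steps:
j = 10 (j = -5*(-2) = 10)
L((h(I, j) + 6)**2)**2 = (-5)**2 = 25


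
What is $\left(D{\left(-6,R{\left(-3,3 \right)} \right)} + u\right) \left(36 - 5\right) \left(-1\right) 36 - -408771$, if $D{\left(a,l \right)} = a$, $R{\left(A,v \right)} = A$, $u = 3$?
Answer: $412119$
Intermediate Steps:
$\left(D{\left(-6,R{\left(-3,3 \right)} \right)} + u\right) \left(36 - 5\right) \left(-1\right) 36 - -408771 = \left(-6 + 3\right) \left(36 - 5\right) \left(-1\right) 36 - -408771 = \left(-3\right) 31 \left(-1\right) 36 + 408771 = \left(-93\right) \left(-1\right) 36 + 408771 = 93 \cdot 36 + 408771 = 3348 + 408771 = 412119$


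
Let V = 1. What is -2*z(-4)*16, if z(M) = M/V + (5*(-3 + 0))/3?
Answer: 288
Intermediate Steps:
z(M) = -5 + M (z(M) = M/1 + (5*(-3 + 0))/3 = M*1 + (5*(-3))*(1/3) = M - 15*1/3 = M - 5 = -5 + M)
-2*z(-4)*16 = -2*(-5 - 4)*16 = -2*(-9)*16 = 18*16 = 288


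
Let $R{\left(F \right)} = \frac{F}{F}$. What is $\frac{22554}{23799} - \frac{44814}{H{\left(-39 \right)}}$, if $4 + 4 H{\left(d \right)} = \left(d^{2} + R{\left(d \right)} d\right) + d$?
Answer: $- \frac{1411219446}{11415587} \approx -123.62$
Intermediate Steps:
$R{\left(F \right)} = 1$
$H{\left(d \right)} = -1 + \frac{d}{2} + \frac{d^{2}}{4}$ ($H{\left(d \right)} = -1 + \frac{\left(d^{2} + 1 d\right) + d}{4} = -1 + \frac{\left(d^{2} + d\right) + d}{4} = -1 + \frac{\left(d + d^{2}\right) + d}{4} = -1 + \frac{d^{2} + 2 d}{4} = -1 + \left(\frac{d}{2} + \frac{d^{2}}{4}\right) = -1 + \frac{d}{2} + \frac{d^{2}}{4}$)
$\frac{22554}{23799} - \frac{44814}{H{\left(-39 \right)}} = \frac{22554}{23799} - \frac{44814}{-1 + \frac{1}{2} \left(-39\right) + \frac{\left(-39\right)^{2}}{4}} = 22554 \cdot \frac{1}{23799} - \frac{44814}{-1 - \frac{39}{2} + \frac{1}{4} \cdot 1521} = \frac{7518}{7933} - \frac{44814}{-1 - \frac{39}{2} + \frac{1521}{4}} = \frac{7518}{7933} - \frac{44814}{\frac{1439}{4}} = \frac{7518}{7933} - \frac{179256}{1439} = - \frac{1411219446}{11415587}$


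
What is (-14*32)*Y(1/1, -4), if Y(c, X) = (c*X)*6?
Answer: 10752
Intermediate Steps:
Y(c, X) = 6*X*c (Y(c, X) = (X*c)*6 = 6*X*c)
(-14*32)*Y(1/1, -4) = (-14*32)*(6*(-4)/1) = -2688*(-4) = -448*(-24) = 10752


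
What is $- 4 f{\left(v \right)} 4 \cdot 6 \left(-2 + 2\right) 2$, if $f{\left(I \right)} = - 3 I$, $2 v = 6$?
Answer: $0$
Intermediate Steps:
$v = 3$ ($v = \frac{1}{2} \cdot 6 = 3$)
$- 4 f{\left(v \right)} 4 \cdot 6 \left(-2 + 2\right) 2 = - 4 \left(\left(-3\right) 3\right) 4 \cdot 6 \left(-2 + 2\right) 2 = \left(-4\right) \left(-9\right) 4 \cdot 6 \cdot 0 \cdot 2 = 36 \cdot 4 \cdot 6 \cdot 0 = 144 \cdot 6 \cdot 0 = 864 \cdot 0 = 0$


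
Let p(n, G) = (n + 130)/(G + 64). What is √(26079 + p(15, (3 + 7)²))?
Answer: √175361141/82 ≈ 161.49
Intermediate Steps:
p(n, G) = (130 + n)/(64 + G)
√(26079 + p(15, (3 + 7)²)) = √(26079 + (130 + 15)/(64 + (3 + 7)²)) = √(26079 + 145/(64 + 10²)) = √(26079 + 145/(64 + 100)) = √(26079 + 145/164) = √(4277101/164) = √175361141/82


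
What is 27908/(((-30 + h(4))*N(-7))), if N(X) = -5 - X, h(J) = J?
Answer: -6977/13 ≈ -536.69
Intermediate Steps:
27908/(((-30 + h(4))*N(-7))) = 27908/(((-30 + 4)*(-5 - 1*(-7)))) = 27908/((-26*(-5 + 7))) = 27908/((-26*2)) = 27908/(-52) = 27908*(-1/52) = -6977/13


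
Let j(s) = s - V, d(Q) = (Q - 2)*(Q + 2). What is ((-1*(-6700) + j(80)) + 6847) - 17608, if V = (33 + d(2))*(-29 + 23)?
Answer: -3783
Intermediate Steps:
d(Q) = (-2 + Q)*(2 + Q)
V = -198 (V = (33 + (-4 + 2²))*(-29 + 23) = (33 + (-4 + 4))*(-6) = (33 + 0)*(-6) = 33*(-6) = -198)
j(s) = 198 + s (j(s) = s - 1*(-198) = s + 198 = 198 + s)
((-1*(-6700) + j(80)) + 6847) - 17608 = ((-1*(-6700) + (198 + 80)) + 6847) - 17608 = ((6700 + 278) + 6847) - 17608 = (6978 + 6847) - 17608 = 13825 - 17608 = -3783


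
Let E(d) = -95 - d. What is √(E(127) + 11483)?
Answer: √11261 ≈ 106.12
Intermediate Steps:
√(E(127) + 11483) = √((-95 - 1*127) + 11483) = √((-95 - 127) + 11483) = √(-222 + 11483) = √11261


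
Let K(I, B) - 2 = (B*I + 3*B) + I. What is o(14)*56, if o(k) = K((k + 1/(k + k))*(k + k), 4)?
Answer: 110824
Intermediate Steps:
K(I, B) = 2 + I + 3*B + B*I (K(I, B) = 2 + ((B*I + 3*B) + I) = 2 + ((3*B + B*I) + I) = 2 + (I + 3*B + B*I) = 2 + I + 3*B + B*I)
o(k) = 14 + 10*k*(k + 1/(2*k)) (o(k) = 2 + (k + 1/(k + k))*(k + k) + 3*4 + 4*((k + 1/(k + k))*(k + k)) = 2 + (k + 1/(2*k))*(2*k) + 12 + 4*((k + 1/(2*k))*(2*k)) = 2 + 2*k*(k + 1/(2*k)) + 12 + 4*(2*k*(k + 1/(2*k))) = 2 + 2*k*(k + 1/(2*k)) + 12 + 8*k*(k + 1/(2*k)) = 14 + 10*k*(k + 1/(2*k)))
o(14)*56 = (19 + 10*14²)*56 = (19 + 10*196)*56 = (19 + 1960)*56 = 1979*56 = 110824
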